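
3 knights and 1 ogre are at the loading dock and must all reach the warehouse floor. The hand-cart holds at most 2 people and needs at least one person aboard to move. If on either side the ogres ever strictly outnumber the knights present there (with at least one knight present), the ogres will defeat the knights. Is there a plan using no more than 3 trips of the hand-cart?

Counting alone: each trip to the warehouse floor takes at most 2 across and each return brings at least 1 back, so after t trips out (and t−1 returns) at most 2t − (t−1) of the 4 are across; that first reaches 4 at t = 3, so at least 5 crossings are needed.
Since 3 < 5, 3 crossings cannot be enough. (The shortest complete plan in fact takes 5:)
1. 1 knight and 1 ogre → the warehouse floor.  (the loading dock: 2K 0O; the warehouse floor: 1K 1O)
2. 1 ogre ← the loading dock.  (the loading dock: 2K 1O; the warehouse floor: 1K 0O)
3. 1 knight and 1 ogre → the warehouse floor.  (the loading dock: 1K 0O; the warehouse floor: 2K 1O)
4. 1 ogre ← the loading dock.  (the loading dock: 1K 1O; the warehouse floor: 2K 0O)
5. 1 knight and 1 ogre → the warehouse floor.  (the loading dock: 0K 0O; the warehouse floor: 3K 1O)

No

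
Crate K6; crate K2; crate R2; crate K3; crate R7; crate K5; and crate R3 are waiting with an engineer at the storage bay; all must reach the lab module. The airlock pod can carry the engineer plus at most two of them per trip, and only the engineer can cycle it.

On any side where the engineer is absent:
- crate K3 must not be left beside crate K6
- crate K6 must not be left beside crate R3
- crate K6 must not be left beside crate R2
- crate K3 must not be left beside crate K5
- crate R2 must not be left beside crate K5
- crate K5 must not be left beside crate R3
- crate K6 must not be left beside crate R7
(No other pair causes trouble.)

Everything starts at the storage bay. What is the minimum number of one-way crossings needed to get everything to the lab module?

Counting alone: the engineer can take at most 2 across per trip to the lab module, so moving all 7 needs at least 4 loaded trips out, with a return between consecutive ones — at least 7 crossings.
The safety rule pushes this higher. Following every safe sequence of crossings, the most of the 7 that can be at the lab module as the airlock pod arrives there on crossing 7 is 6 — never all 7.
So no plan with fewer than 9 crossings exists, and this one achieves 9:
1. Engineer goes to the lab module with crate K5 and crate K6.  [the storage bay: crate K2, crate K3, crate R2, crate R3, crate R7 | the lab module: crate K5, crate K6]
2. Engineer goes back to the storage bay alone.  [the storage bay: crate K2, crate K3, crate R2, crate R3, crate R7 | the lab module: crate K5, crate K6]
3. Engineer goes to the lab module with crate K2.  [the storage bay: crate K3, crate R2, crate R3, crate R7 | the lab module: crate K2, crate K5, crate K6]
4. Engineer goes back to the storage bay alone.  [the storage bay: crate K3, crate R2, crate R3, crate R7 | the lab module: crate K2, crate K5, crate K6]
5. Engineer goes to the lab module with crate K3 and crate R2.  [the storage bay: crate R3, crate R7 | the lab module: crate K2, crate K3, crate K5, crate K6, crate R2]
6. Engineer goes back to the storage bay with crate K5 and crate K6.  [the storage bay: crate K5, crate K6, crate R3, crate R7 | the lab module: crate K2, crate K3, crate R2]
7. Engineer goes to the lab module with crate R3 and crate R7.  [the storage bay: crate K5, crate K6 | the lab module: crate K2, crate K3, crate R2, crate R3, crate R7]
8. Engineer goes back to the storage bay alone.  [the storage bay: crate K5, crate K6 | the lab module: crate K2, crate K3, crate R2, crate R3, crate R7]
9. Engineer goes to the lab module with crate K5 and crate K6.  [the storage bay: — | the lab module: crate K2, crate K3, crate K5, crate K6, crate R2, crate R3, crate R7]

9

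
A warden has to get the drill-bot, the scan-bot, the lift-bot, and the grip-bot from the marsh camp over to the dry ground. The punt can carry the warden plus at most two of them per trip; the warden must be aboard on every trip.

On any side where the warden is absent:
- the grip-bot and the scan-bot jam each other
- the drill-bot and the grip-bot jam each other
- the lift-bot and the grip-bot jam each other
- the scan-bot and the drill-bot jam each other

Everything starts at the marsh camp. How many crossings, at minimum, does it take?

Counting alone: the warden can take at most 2 across per trip to the dry ground, so moving all 4 needs at least 2 loaded trips out, with a return between consecutive ones — at least 3 crossings.
The safety rule pushes this higher. Following every safe sequence of crossings, the most of the 4 that can be at the dry ground as the punt arrives there on crossing 3 is 3 — never all 4.
So no plan with fewer than 5 crossings exists, and this one achieves 5:
1. Warden goes to the dry ground with the drill-bot and the grip-bot.
2. Warden goes back to the marsh camp with the drill-bot.
3. Warden goes to the dry ground with the drill-bot and the lift-bot.
4. Warden goes back to the marsh camp with the grip-bot.
5. Warden goes to the dry ground with the grip-bot and the scan-bot.

5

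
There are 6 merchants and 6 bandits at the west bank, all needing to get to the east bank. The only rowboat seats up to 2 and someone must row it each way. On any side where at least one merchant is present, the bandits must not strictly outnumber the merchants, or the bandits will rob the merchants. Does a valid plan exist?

No

Following every safe sequence of crossings from the start, the most of the 12 that can be at the east bank as the rowboat arrives there on crossings 1, 3, 5, 7, 9 is 2, 3, 4, 5, 6 respectively; the best ever achieved is 6 of 12.
From crossing 11 on, no configuration arises that was not already reachable earlier: only 15 distinct safe configurations (who is on which side, and where the rowboat is) can ever be reached, none of them has everyone across, and every continuation just revisits them. They are: 0 merchants + 0 bandits across (rowboat back at the start); 0 merchants + 1 bandit across (rowboat there); 0 merchants + 1 bandit across (rowboat back at the start); 0 merchants + 2 bandits across (rowboat there); 0 merchants + 2 bandits across (rowboat back at the start); 0 merchants + 3 bandits across (rowboat there); 0 merchants + 3 bandits across (rowboat back at the start); 0 merchants + 4 bandits across (rowboat there); 0 merchants + 4 bandits across (rowboat back at the start); 0 merchants + 5 bandits across (rowboat there); 0 merchants + 5 bandits across (rowboat back at the start); 0 merchants + 6 bandits across (rowboat there); 1 merchant + 1 bandit across (rowboat there); 1 merchant + 1 bandit across (rowboat back at the start); 2 merchants + 2 bandits across (rowboat there). So no valid plan exists.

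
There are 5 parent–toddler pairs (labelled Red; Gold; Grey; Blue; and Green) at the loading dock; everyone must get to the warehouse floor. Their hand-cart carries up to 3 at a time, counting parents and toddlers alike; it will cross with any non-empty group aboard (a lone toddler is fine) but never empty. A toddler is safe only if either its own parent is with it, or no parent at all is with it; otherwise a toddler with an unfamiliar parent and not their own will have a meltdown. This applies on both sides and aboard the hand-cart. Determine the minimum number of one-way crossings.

Counting alone: each trip to the warehouse floor takes at most 3 across and each return brings at least 1 back, so after t trips out (and t−1 returns) at most 3t − (t−1) of the 10 are across; that first reaches 10 at t = 5, so at least 9 crossings are needed.
The safety rule pushes this higher. Following every safe sequence of crossings, the most of the 10 that can be at the warehouse floor as the hand-cart arrives there on crossing 9 is 9 — never all 10.
So no plan with fewer than 11 crossings exists, and this one achieves 11:
1. parent Red and toddler Red cross → the warehouse floor.
2. parent Red crosses ← the loading dock.
3. toddler Blue, toddler Gold, and toddler Grey cross → the warehouse floor.
4. toddler Red crosses ← the loading dock.
5. parent Blue, parent Gold, and parent Grey cross → the warehouse floor.
6. parent Gold and toddler Gold cross ← the loading dock.
7. parent Gold, parent Green, and parent Red cross → the warehouse floor.
8. toddler Grey crosses ← the loading dock.
9. toddler Gold and toddler Red cross → the warehouse floor.
10. toddler Red crosses ← the loading dock.
11. toddler Green, toddler Grey, and toddler Red cross → the warehouse floor.

11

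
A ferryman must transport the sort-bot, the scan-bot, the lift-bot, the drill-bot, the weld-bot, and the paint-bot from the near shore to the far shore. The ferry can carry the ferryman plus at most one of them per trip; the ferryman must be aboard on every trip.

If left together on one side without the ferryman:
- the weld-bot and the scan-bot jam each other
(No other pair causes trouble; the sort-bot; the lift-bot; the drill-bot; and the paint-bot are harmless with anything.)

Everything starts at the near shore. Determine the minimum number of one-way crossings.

Counting alone: the ferryman can take at most 1 across per trip to the far shore, so moving all 6 needs at least 6 loaded trips out, with a return between consecutive ones — at least 11 crossings.
The plan below uses exactly 11 crossings, so it is optimal:
1. Ferryman goes to the far shore with the scan-bot.  [the near shore: the drill-bot, the lift-bot, the paint-bot, the sort-bot, the weld-bot | the far shore: the scan-bot]
2. Ferryman goes back to the near shore alone.  [the near shore: the drill-bot, the lift-bot, the paint-bot, the sort-bot, the weld-bot | the far shore: the scan-bot]
3. Ferryman goes to the far shore with the sort-bot.  [the near shore: the drill-bot, the lift-bot, the paint-bot, the weld-bot | the far shore: the scan-bot, the sort-bot]
4. Ferryman goes back to the near shore alone.  [the near shore: the drill-bot, the lift-bot, the paint-bot, the weld-bot | the far shore: the scan-bot, the sort-bot]
5. Ferryman goes to the far shore with the lift-bot.  [the near shore: the drill-bot, the paint-bot, the weld-bot | the far shore: the lift-bot, the scan-bot, the sort-bot]
6. Ferryman goes back to the near shore alone.  [the near shore: the drill-bot, the paint-bot, the weld-bot | the far shore: the lift-bot, the scan-bot, the sort-bot]
7. Ferryman goes to the far shore with the drill-bot.  [the near shore: the paint-bot, the weld-bot | the far shore: the drill-bot, the lift-bot, the scan-bot, the sort-bot]
8. Ferryman goes back to the near shore alone.  [the near shore: the paint-bot, the weld-bot | the far shore: the drill-bot, the lift-bot, the scan-bot, the sort-bot]
9. Ferryman goes to the far shore with the paint-bot.  [the near shore: the weld-bot | the far shore: the drill-bot, the lift-bot, the paint-bot, the scan-bot, the sort-bot]
10. Ferryman goes back to the near shore alone.  [the near shore: the weld-bot | the far shore: the drill-bot, the lift-bot, the paint-bot, the scan-bot, the sort-bot]
11. Ferryman goes to the far shore with the weld-bot.  [the near shore: — | the far shore: the drill-bot, the lift-bot, the paint-bot, the scan-bot, the sort-bot, the weld-bot]

11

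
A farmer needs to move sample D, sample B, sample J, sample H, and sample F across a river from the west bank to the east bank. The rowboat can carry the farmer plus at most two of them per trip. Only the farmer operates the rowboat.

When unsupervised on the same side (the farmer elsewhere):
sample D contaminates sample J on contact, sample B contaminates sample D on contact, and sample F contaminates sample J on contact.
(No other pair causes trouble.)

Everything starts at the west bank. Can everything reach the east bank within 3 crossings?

No

Counting alone: the farmer can take at most 2 across per trip to the east bank, so moving all 5 needs at least 3 loaded trips out, with a return between consecutive ones — at least 5 crossings.
Since 3 < 5, 3 crossings cannot be enough. (The shortest complete plan in fact takes 5:)
1. Farmer goes to the east bank with sample D and sample J.  [the west bank: sample B, sample F, sample H | the east bank: sample D, sample J]
2. Farmer goes back to the west bank with sample D.  [the west bank: sample B, sample D, sample F, sample H | the east bank: sample J]
3. Farmer goes to the east bank with sample B and sample H.  [the west bank: sample D, sample F | the east bank: sample B, sample H, sample J]
4. Farmer goes back to the west bank alone.  [the west bank: sample D, sample F | the east bank: sample B, sample H, sample J]
5. Farmer goes to the east bank with sample D and sample F.  [the west bank: — | the east bank: sample B, sample D, sample F, sample H, sample J]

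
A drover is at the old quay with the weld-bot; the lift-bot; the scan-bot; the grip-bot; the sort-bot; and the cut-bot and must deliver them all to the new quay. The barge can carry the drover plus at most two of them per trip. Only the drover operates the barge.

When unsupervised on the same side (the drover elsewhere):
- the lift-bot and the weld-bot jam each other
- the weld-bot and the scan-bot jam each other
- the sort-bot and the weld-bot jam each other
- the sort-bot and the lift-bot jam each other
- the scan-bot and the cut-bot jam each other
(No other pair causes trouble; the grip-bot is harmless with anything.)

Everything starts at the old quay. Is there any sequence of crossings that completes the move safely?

No

Whatever the first load, the items left behind include a forbidden pair without the drover. No opening move is safe, so no plan exists.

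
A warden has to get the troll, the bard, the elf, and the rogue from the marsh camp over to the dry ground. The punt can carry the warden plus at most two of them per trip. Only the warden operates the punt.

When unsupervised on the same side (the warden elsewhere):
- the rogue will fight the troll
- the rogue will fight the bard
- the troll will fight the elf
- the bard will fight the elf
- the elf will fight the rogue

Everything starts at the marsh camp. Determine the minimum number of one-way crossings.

Counting alone: the warden can take at most 2 across per trip to the dry ground, so moving all 4 needs at least 2 loaded trips out, with a return between consecutive ones — at least 3 crossings.
The safety rule pushes this higher. Following every safe sequence of crossings, the most of the 4 that can be at the dry ground as the punt arrives there on crossing 3 is 3 — never all 4.
So no plan with fewer than 5 crossings exists, and this one achieves 5:
1. Warden goes to the dry ground with the elf and the rogue.
2. Warden goes back to the marsh camp with the elf.
3. Warden goes to the dry ground with the bard and the troll.
4. Warden goes back to the marsh camp with the rogue.
5. Warden goes to the dry ground with the elf and the rogue.

5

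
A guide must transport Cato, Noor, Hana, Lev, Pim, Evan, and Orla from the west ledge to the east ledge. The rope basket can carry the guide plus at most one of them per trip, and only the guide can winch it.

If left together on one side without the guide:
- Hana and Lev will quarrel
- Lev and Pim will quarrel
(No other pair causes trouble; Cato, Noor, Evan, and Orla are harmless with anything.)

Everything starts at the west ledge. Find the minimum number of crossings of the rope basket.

15

Counting alone: the guide can take at most 1 across per trip to the east ledge, so moving all 7 needs at least 7 loaded trips out, with a return between consecutive ones — at least 13 crossings.
The safety rule pushes this higher. Following every safe sequence of crossings, the most of the 7 that can be at the east ledge as the rope basket arrives there on crossing 13 is 6 — never all 7.
So no plan with fewer than 15 crossings exists, and this one achieves 15:
1. Guide goes to the east ledge with Lev.
2. Guide goes back to the west ledge alone.
3. Guide goes to the east ledge with Cato.
4. Guide goes back to the west ledge alone.
5. Guide goes to the east ledge with Noor.
6. Guide goes back to the west ledge alone.
7. Guide goes to the east ledge with Hana.
8. Guide goes back to the west ledge with Lev.
9. Guide goes to the east ledge with Pim.
10. Guide goes back to the west ledge alone.
11. Guide goes to the east ledge with Evan.
12. Guide goes back to the west ledge alone.
13. Guide goes to the east ledge with Orla.
14. Guide goes back to the west ledge alone.
15. Guide goes to the east ledge with Lev.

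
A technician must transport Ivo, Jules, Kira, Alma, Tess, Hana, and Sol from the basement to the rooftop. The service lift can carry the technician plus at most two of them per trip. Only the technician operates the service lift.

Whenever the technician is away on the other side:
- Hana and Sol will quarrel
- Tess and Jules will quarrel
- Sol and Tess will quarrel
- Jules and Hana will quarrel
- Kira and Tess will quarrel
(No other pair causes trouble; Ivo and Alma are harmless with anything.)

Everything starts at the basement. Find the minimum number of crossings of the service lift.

9

Counting alone: the technician can take at most 2 across per trip to the rooftop, so moving all 7 needs at least 4 loaded trips out, with a return between consecutive ones — at least 7 crossings.
The safety rule pushes this higher. Following every safe sequence of crossings, the most of the 7 that can be at the rooftop as the service lift arrives there on crossing 7 is 6 — never all 7.
So no plan with fewer than 9 crossings exists, and this one achieves 9:
1. Technician goes to the rooftop with Hana and Tess.
2. Technician goes back to the basement alone.
3. Technician goes to the rooftop with Ivo.
4. Technician goes back to the basement alone.
5. Technician goes to the rooftop with Jules and Kira.
6. Technician goes back to the basement with Hana and Tess.
7. Technician goes to the rooftop with Alma and Sol.
8. Technician goes back to the basement alone.
9. Technician goes to the rooftop with Hana and Tess.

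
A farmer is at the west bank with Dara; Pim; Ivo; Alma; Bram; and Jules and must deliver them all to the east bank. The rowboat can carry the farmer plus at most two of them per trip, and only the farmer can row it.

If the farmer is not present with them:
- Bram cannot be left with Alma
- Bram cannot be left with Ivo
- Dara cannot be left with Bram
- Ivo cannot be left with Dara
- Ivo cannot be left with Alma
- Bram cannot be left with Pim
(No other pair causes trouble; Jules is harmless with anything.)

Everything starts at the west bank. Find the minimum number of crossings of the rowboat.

Counting alone: the farmer can take at most 2 across per trip to the east bank, so moving all 6 needs at least 3 loaded trips out, with a return between consecutive ones — at least 5 crossings.
The safety rule pushes this higher. Following every safe sequence of crossings, the most of the 6 that can be at the east bank as the rowboat arrives there on crossings 5, 7 is 4, 5 respectively — never all 6.
So no plan with fewer than 9 crossings exists, and this one achieves 9:
1. Farmer goes to the east bank with Bram and Ivo.  [the west bank: Alma, Dara, Jules, Pim | the east bank: Bram, Ivo]
2. Farmer goes back to the west bank with Ivo.  [the west bank: Alma, Dara, Ivo, Jules, Pim | the east bank: Bram]
3. Farmer goes to the east bank with Alma and Dara.  [the west bank: Ivo, Jules, Pim | the east bank: Alma, Bram, Dara]
4. Farmer goes back to the west bank with Bram.  [the west bank: Bram, Ivo, Jules, Pim | the east bank: Alma, Dara]
5. Farmer goes to the east bank with Ivo and Pim.  [the west bank: Bram, Jules | the east bank: Alma, Dara, Ivo, Pim]
6. Farmer goes back to the west bank with Ivo.  [the west bank: Bram, Ivo, Jules | the east bank: Alma, Dara, Pim]
7. Farmer goes to the east bank with Ivo and Jules.  [the west bank: Bram | the east bank: Alma, Dara, Ivo, Jules, Pim]
8. Farmer goes back to the west bank with Ivo.  [the west bank: Bram, Ivo | the east bank: Alma, Dara, Jules, Pim]
9. Farmer goes to the east bank with Bram and Ivo.  [the west bank: — | the east bank: Alma, Bram, Dara, Ivo, Jules, Pim]

9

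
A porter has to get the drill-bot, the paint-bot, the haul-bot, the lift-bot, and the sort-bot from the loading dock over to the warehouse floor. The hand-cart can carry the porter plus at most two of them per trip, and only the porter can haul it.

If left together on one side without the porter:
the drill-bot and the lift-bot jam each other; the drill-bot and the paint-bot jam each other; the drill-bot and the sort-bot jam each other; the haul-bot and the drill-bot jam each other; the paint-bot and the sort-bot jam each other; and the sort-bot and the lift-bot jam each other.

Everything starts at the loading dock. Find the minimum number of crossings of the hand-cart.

Counting alone: the porter can take at most 2 across per trip to the warehouse floor, so moving all 5 needs at least 3 loaded trips out, with a return between consecutive ones — at least 5 crossings.
The safety rule pushes this higher. Following every safe sequence of crossings, the most of the 5 that can be at the warehouse floor as the hand-cart arrives there on crossing 5 is 4 — never all 5.
So no plan with fewer than 7 crossings exists, and this one achieves 7:
1. Porter goes to the warehouse floor with the drill-bot and the sort-bot.  [the loading dock: the haul-bot, the lift-bot, the paint-bot | the warehouse floor: the drill-bot, the sort-bot]
2. Porter goes back to the loading dock with the drill-bot.  [the loading dock: the drill-bot, the haul-bot, the lift-bot, the paint-bot | the warehouse floor: the sort-bot]
3. Porter goes to the warehouse floor with the drill-bot and the haul-bot.  [the loading dock: the lift-bot, the paint-bot | the warehouse floor: the drill-bot, the haul-bot, the sort-bot]
4. Porter goes back to the loading dock with the drill-bot.  [the loading dock: the drill-bot, the lift-bot, the paint-bot | the warehouse floor: the haul-bot, the sort-bot]
5. Porter goes to the warehouse floor with the lift-bot and the paint-bot.  [the loading dock: the drill-bot | the warehouse floor: the haul-bot, the lift-bot, the paint-bot, the sort-bot]
6. Porter goes back to the loading dock with the sort-bot.  [the loading dock: the drill-bot, the sort-bot | the warehouse floor: the haul-bot, the lift-bot, the paint-bot]
7. Porter goes to the warehouse floor with the drill-bot and the sort-bot.  [the loading dock: — | the warehouse floor: the drill-bot, the haul-bot, the lift-bot, the paint-bot, the sort-bot]

7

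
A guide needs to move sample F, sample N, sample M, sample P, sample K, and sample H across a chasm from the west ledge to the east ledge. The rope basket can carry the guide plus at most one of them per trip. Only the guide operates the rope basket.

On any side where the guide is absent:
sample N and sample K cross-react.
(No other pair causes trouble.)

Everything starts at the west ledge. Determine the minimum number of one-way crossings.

11

Counting alone: the guide can take at most 1 across per trip to the east ledge, so moving all 6 needs at least 6 loaded trips out, with a return between consecutive ones — at least 11 crossings.
The plan below uses exactly 11 crossings, so it is optimal:
1. Guide goes to the east ledge with sample N.
2. Guide goes back to the west ledge alone.
3. Guide goes to the east ledge with sample F.
4. Guide goes back to the west ledge alone.
5. Guide goes to the east ledge with sample M.
6. Guide goes back to the west ledge alone.
7. Guide goes to the east ledge with sample P.
8. Guide goes back to the west ledge alone.
9. Guide goes to the east ledge with sample H.
10. Guide goes back to the west ledge alone.
11. Guide goes to the east ledge with sample K.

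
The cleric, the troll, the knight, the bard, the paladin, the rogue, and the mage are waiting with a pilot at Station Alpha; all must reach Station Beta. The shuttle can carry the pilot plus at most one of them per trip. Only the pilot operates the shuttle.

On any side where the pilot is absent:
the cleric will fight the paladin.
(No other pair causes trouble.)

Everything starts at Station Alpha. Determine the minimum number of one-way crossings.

13

Counting alone: the pilot can take at most 1 across per trip to Station Beta, so moving all 7 needs at least 7 loaded trips out, with a return between consecutive ones — at least 13 crossings.
The plan below uses exactly 13 crossings, so it is optimal:
1. Pilot goes to Station Beta with the cleric.  [Station Alpha: the bard, the knight, the mage, the paladin, the rogue, the troll | Station Beta: the cleric]
2. Pilot goes back to Station Alpha alone.  [Station Alpha: the bard, the knight, the mage, the paladin, the rogue, the troll | Station Beta: the cleric]
3. Pilot goes to Station Beta with the troll.  [Station Alpha: the bard, the knight, the mage, the paladin, the rogue | Station Beta: the cleric, the troll]
4. Pilot goes back to Station Alpha alone.  [Station Alpha: the bard, the knight, the mage, the paladin, the rogue | Station Beta: the cleric, the troll]
5. Pilot goes to Station Beta with the knight.  [Station Alpha: the bard, the mage, the paladin, the rogue | Station Beta: the cleric, the knight, the troll]
6. Pilot goes back to Station Alpha alone.  [Station Alpha: the bard, the mage, the paladin, the rogue | Station Beta: the cleric, the knight, the troll]
7. Pilot goes to Station Beta with the bard.  [Station Alpha: the mage, the paladin, the rogue | Station Beta: the bard, the cleric, the knight, the troll]
8. Pilot goes back to Station Alpha alone.  [Station Alpha: the mage, the paladin, the rogue | Station Beta: the bard, the cleric, the knight, the troll]
9. Pilot goes to Station Beta with the rogue.  [Station Alpha: the mage, the paladin | Station Beta: the bard, the cleric, the knight, the rogue, the troll]
10. Pilot goes back to Station Alpha alone.  [Station Alpha: the mage, the paladin | Station Beta: the bard, the cleric, the knight, the rogue, the troll]
11. Pilot goes to Station Beta with the mage.  [Station Alpha: the paladin | Station Beta: the bard, the cleric, the knight, the mage, the rogue, the troll]
12. Pilot goes back to Station Alpha alone.  [Station Alpha: the paladin | Station Beta: the bard, the cleric, the knight, the mage, the rogue, the troll]
13. Pilot goes to Station Beta with the paladin.  [Station Alpha: — | Station Beta: the bard, the cleric, the knight, the mage, the paladin, the rogue, the troll]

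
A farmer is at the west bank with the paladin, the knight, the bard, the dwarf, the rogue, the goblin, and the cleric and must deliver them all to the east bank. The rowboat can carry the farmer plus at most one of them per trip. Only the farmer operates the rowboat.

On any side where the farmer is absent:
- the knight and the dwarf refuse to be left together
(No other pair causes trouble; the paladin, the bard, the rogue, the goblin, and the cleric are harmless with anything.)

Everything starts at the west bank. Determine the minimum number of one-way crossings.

Counting alone: the farmer can take at most 1 across per trip to the east bank, so moving all 7 needs at least 7 loaded trips out, with a return between consecutive ones — at least 13 crossings.
The plan below uses exactly 13 crossings, so it is optimal:
1. Farmer goes to the east bank with the knight.
2. Farmer goes back to the west bank alone.
3. Farmer goes to the east bank with the paladin.
4. Farmer goes back to the west bank alone.
5. Farmer goes to the east bank with the bard.
6. Farmer goes back to the west bank alone.
7. Farmer goes to the east bank with the rogue.
8. Farmer goes back to the west bank alone.
9. Farmer goes to the east bank with the goblin.
10. Farmer goes back to the west bank alone.
11. Farmer goes to the east bank with the cleric.
12. Farmer goes back to the west bank alone.
13. Farmer goes to the east bank with the dwarf.

13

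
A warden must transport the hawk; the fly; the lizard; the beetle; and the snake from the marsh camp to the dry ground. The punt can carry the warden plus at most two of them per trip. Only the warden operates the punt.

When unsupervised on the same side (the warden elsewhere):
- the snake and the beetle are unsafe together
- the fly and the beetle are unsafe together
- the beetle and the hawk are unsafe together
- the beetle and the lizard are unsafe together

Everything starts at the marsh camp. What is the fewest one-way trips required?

7

Counting alone: the warden can take at most 2 across per trip to the dry ground, so moving all 5 needs at least 3 loaded trips out, with a return between consecutive ones — at least 5 crossings.
The safety rule pushes this higher. Following every safe sequence of crossings, the most of the 5 that can be at the dry ground as the punt arrives there on crossing 5 is 4 — never all 5.
So no plan with fewer than 7 crossings exists, and this one achieves 7:
1. Warden goes to the dry ground with the beetle.  [the marsh camp: the fly, the hawk, the lizard, the snake | the dry ground: the beetle]
2. Warden goes back to the marsh camp alone.  [the marsh camp: the fly, the hawk, the lizard, the snake | the dry ground: the beetle]
3. Warden goes to the dry ground with the fly and the hawk.  [the marsh camp: the lizard, the snake | the dry ground: the beetle, the fly, the hawk]
4. Warden goes back to the marsh camp with the beetle.  [the marsh camp: the beetle, the lizard, the snake | the dry ground: the fly, the hawk]
5. Warden goes to the dry ground with the beetle and the lizard.  [the marsh camp: the snake | the dry ground: the beetle, the fly, the hawk, the lizard]
6. Warden goes back to the marsh camp with the beetle.  [the marsh camp: the beetle, the snake | the dry ground: the fly, the hawk, the lizard]
7. Warden goes to the dry ground with the beetle and the snake.  [the marsh camp: — | the dry ground: the beetle, the fly, the hawk, the lizard, the snake]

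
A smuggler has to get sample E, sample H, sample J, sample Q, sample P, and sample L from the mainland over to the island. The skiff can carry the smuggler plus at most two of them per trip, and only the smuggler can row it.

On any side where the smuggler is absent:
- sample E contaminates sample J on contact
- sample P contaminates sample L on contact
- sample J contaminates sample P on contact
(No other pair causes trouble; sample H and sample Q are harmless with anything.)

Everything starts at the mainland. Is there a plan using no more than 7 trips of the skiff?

Yes — this plan uses 5 crossings (≤ 7):
1. Smuggler goes to the island with sample E and sample P.  [the mainland: sample H, sample J, sample L, sample Q | the island: sample E, sample P]
2. Smuggler goes back to the mainland alone.  [the mainland: sample H, sample J, sample L, sample Q | the island: sample E, sample P]
3. Smuggler goes to the island with sample H and sample Q.  [the mainland: sample J, sample L | the island: sample E, sample H, sample P, sample Q]
4. Smuggler goes back to the mainland alone.  [the mainland: sample J, sample L | the island: sample E, sample H, sample P, sample Q]
5. Smuggler goes to the island with sample J and sample L.  [the mainland: — | the island: sample E, sample H, sample J, sample L, sample P, sample Q]

Yes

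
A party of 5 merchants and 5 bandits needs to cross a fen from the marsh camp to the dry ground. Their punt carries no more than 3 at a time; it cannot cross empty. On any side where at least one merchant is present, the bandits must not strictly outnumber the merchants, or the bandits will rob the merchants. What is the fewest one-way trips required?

Counting alone: each trip to the dry ground takes at most 3 across and each return brings at least 1 back, so after t trips out (and t−1 returns) at most 3t − (t−1) of the 10 are across; that first reaches 10 at t = 5, so at least 9 crossings are needed.
The safety rule pushes this higher. Following every safe sequence of crossings, the most of the 10 that can be at the dry ground as the punt arrives there on crossing 9 is 9 — never all 10.
So no plan with fewer than 11 crossings exists, and this one achieves 11:
1. 2 bandits → the dry ground.  (the marsh camp: 5M 3B; the dry ground: 0M 2B)
2. 1 bandit ← the marsh camp.  (the marsh camp: 5M 4B; the dry ground: 0M 1B)
3. 3 bandits → the dry ground.  (the marsh camp: 5M 1B; the dry ground: 0M 4B)
4. 1 bandit ← the marsh camp.  (the marsh camp: 5M 2B; the dry ground: 0M 3B)
5. 3 merchants → the dry ground.  (the marsh camp: 2M 2B; the dry ground: 3M 3B)
6. 1 merchant and 1 bandit ← the marsh camp.  (the marsh camp: 3M 3B; the dry ground: 2M 2B)
7. 3 merchants → the dry ground.  (the marsh camp: 0M 3B; the dry ground: 5M 2B)
8. 1 bandit ← the marsh camp.  (the marsh camp: 0M 4B; the dry ground: 5M 1B)
9. 2 bandits → the dry ground.  (the marsh camp: 0M 2B; the dry ground: 5M 3B)
10. 1 bandit ← the marsh camp.  (the marsh camp: 0M 3B; the dry ground: 5M 2B)
11. 3 bandits → the dry ground.  (the marsh camp: 0M 0B; the dry ground: 5M 5B)

11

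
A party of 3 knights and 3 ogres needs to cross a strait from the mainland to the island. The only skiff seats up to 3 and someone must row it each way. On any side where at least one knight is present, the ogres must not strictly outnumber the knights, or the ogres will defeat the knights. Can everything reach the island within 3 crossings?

No

Counting alone: each trip to the island takes at most 3 across and each return brings at least 1 back, so after t trips out (and t−1 returns) at most 3t − (t−1) of the 6 are across; that first reaches 6 at t = 3, so at least 5 crossings are needed.
Since 3 < 5, 3 crossings cannot be enough. (The shortest complete plan in fact takes 5:)
1. 2 ogres → the island.  (the mainland: 3K 1O; the island: 0K 2O)
2. 1 ogre ← the mainland.  (the mainland: 3K 2O; the island: 0K 1O)
3. 3 knights → the island.  (the mainland: 0K 2O; the island: 3K 1O)
4. 1 ogre ← the mainland.  (the mainland: 0K 3O; the island: 3K 0O)
5. 3 ogres → the island.  (the mainland: 0K 0O; the island: 3K 3O)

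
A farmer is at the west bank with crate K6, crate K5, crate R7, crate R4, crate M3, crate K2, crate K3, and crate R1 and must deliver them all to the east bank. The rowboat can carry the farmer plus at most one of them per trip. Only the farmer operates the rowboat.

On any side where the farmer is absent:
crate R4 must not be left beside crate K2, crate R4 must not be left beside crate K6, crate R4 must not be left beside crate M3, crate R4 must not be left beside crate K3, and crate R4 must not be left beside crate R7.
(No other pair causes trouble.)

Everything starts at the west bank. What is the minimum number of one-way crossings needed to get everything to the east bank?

Following every safe sequence of crossings from the start, the most of the 8 that can be at the east bank as the rowboat arrives there on crossings 1, 3, 5, 7 is 1, 2, 3, 4 respectively; the best ever achieved is 4 of 8.
From crossing 9 on, no configuration arises that was not already reachable earlier: only 52 distinct safe configurations (who is on which side, and where the rowboat is) can ever be reached, none of them has everyone across, and every continuation just revisits them. So no valid plan exists.

impossible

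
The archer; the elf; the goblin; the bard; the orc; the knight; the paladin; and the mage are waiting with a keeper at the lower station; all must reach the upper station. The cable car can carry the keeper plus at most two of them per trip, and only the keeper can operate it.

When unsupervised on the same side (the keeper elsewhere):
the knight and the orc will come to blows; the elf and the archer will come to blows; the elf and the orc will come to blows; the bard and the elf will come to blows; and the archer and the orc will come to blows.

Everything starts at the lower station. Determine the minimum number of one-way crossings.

Counting alone: the keeper can take at most 2 across per trip to the upper station, so moving all 8 needs at least 4 loaded trips out, with a return between consecutive ones — at least 7 crossings.
The safety rule pushes this higher. Following every safe sequence of crossings, the most of the 8 that can be at the upper station as the cable car arrives there on crossings 7, 9, 11 is 5, 6, 7 respectively — never all 8.
So no plan with fewer than 13 crossings exists, and this one achieves 13:
1. Keeper goes to the upper station with the elf and the orc.
2. Keeper goes back to the lower station with the elf.
3. Keeper goes to the upper station with the archer and the bard.
4. Keeper goes back to the lower station with the archer.
5. Keeper goes to the upper station with the archer and the goblin.
6. Keeper goes back to the lower station with the archer.
7. Keeper goes to the upper station with the archer and the knight.
8. Keeper goes back to the lower station with the orc.
9. Keeper goes to the upper station with the elf and the paladin.
10. Keeper goes back to the lower station with the elf.
11. Keeper goes to the upper station with the elf and the mage.
12. Keeper goes back to the lower station with the elf.
13. Keeper goes to the upper station with the elf and the orc.

13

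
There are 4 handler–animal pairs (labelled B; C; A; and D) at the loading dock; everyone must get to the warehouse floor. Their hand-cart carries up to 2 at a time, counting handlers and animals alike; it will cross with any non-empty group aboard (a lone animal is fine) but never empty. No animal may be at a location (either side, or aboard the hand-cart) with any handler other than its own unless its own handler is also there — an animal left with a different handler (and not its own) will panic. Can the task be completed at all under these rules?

No

Following every safe sequence of crossings from the start, the most of the 8 that can be at the warehouse floor as the hand-cart arrives there on crossings 1, 3, 5 is 2, 3, 4 respectively; the best ever achieved is 4 of 8.
From crossing 7 on, no configuration arises that was not already reachable earlier: only 44 distinct safe configurations (who is on which side, and where the hand-cart is) can ever be reached, none of them has everyone across, and every continuation just revisits them. So no valid plan exists.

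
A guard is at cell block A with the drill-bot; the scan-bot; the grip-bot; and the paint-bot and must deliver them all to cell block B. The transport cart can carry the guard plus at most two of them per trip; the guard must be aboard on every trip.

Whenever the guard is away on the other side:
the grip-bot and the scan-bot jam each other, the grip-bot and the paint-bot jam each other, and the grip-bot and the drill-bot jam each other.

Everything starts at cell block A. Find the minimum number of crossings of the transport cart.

5

Counting alone: the guard can take at most 2 across per trip to cell block B, so moving all 4 needs at least 2 loaded trips out, with a return between consecutive ones — at least 3 crossings.
The safety rule pushes this higher. Following every safe sequence of crossings, the most of the 4 that can be at cell block B as the transport cart arrives there on crossing 3 is 3 — never all 4.
So no plan with fewer than 5 crossings exists, and this one achieves 5:
1. Guard goes to cell block B with the grip-bot.
2. Guard goes back to cell block A alone.
3. Guard goes to cell block B with the drill-bot and the scan-bot.
4. Guard goes back to cell block A with the grip-bot.
5. Guard goes to cell block B with the grip-bot and the paint-bot.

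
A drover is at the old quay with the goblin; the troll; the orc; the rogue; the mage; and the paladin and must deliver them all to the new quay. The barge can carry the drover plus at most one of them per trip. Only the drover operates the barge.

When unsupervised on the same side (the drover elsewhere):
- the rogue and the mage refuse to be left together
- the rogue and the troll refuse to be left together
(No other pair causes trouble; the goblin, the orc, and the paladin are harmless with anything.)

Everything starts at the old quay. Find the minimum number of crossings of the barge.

13

Counting alone: the drover can take at most 1 across per trip to the new quay, so moving all 6 needs at least 6 loaded trips out, with a return between consecutive ones — at least 11 crossings.
The safety rule pushes this higher. Following every safe sequence of crossings, the most of the 6 that can be at the new quay as the barge arrives there on crossing 11 is 5 — never all 6.
So no plan with fewer than 13 crossings exists, and this one achieves 13:
1. Drover goes to the new quay with the rogue.
2. Drover goes back to the old quay alone.
3. Drover goes to the new quay with the goblin.
4. Drover goes back to the old quay alone.
5. Drover goes to the new quay with the troll.
6. Drover goes back to the old quay with the rogue.
7. Drover goes to the new quay with the mage.
8. Drover goes back to the old quay alone.
9. Drover goes to the new quay with the orc.
10. Drover goes back to the old quay alone.
11. Drover goes to the new quay with the paladin.
12. Drover goes back to the old quay alone.
13. Drover goes to the new quay with the rogue.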